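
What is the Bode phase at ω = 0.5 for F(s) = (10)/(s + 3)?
Substitute s = j*0.5: F(j0.5) = 3.24324 - 0.540541j.
∠F(j0.5) = atan2(Im, Re) = atan2(-0.540541, 3.24324) = -9.46°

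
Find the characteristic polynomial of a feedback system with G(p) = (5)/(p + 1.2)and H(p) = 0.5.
Characteristic poly = G_den * H_den + G_num * H_num = (p + 1.2) + (2.5) = p + 3.7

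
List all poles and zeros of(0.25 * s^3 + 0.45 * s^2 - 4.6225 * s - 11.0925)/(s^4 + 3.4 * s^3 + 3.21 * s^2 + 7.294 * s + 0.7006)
Set denominator = 0: s^4 + 3.4*s^3 + 3.21*s^2 + 7.294*s + 0.7006 = (s + 0.1)(s + 3.1)(s^2 + 0.2*s + 2.26) = 0 → Poles: -0.1, -0.1 + 1.5j, -0.1 - 1.5j, -3.1
Set numerator = 0: 0.25*s^3 + 0.45*s^2 - 4.6225*s - 11.0925 = 0.25*(s - 4.5)(s + 2.9)(s + 3.4) = 0 → Zeros: -2.9, -3.4, 4.5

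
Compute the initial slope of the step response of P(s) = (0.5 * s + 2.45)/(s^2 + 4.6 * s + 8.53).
IVT: y'(0⁺) = lim_{s→∞} s²·Y(s) = lim_{s→∞} s·P(s).
deg(num) = 1, deg(den) = 2, relative degree = 1, so s·P(s) → (leading num)/(leading den) = 0.5/1 = 0.5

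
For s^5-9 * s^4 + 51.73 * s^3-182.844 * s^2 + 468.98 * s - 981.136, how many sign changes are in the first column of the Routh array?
Routh array:
s^5: [1, 51.73, 468.98]; s^4: [-9, -182.844, -981.136]; s^3: [31.414, 359.965]; s^2: [-79.7153, -981.136]; s^1: [-26.6785]; s^0: [-981.136]
First column: [1, -9, 31.414, -79.7153, -26.6785, -981.136]. Sign changes = 3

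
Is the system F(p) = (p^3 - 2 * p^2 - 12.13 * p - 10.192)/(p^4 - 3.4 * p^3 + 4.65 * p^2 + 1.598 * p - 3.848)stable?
Denominator: p^4 - 3.4*p^3 + 4.65*p^2 + 1.598*p - 3.848 = (p - 1)(p + 0.8)(p^2 - 3.2*p + 4.81). Poles: -0.8, 1, 1.6 + 1.5j, 1.6 - 1.5j. All Re(p)<0: No (unstable)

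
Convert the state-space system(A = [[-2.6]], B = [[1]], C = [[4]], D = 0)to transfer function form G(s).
G(s) = C(sI - A)⁻¹B + D.
Characteristic polynomial det(sI - A) = s + 2.6.
Numerator from C·adj(sI-A)·B + D·det(sI-A) = 4.
G(s) = (4)/(s + 2.6)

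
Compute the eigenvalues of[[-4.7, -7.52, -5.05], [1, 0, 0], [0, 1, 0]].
Eigenvalues solve det(λI - A) = 0.
Characteristic polynomial: λ^3 + 4.7*λ^2 + 7.52*λ + 5.05 = 0.
Factor: (λ + 2.5)(λ^2 + 2.2*λ + 2.02) = 0.
Roots: -1.1 + 0.9j, -1.1 - 0.9j, -2.5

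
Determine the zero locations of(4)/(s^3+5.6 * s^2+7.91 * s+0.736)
Numerator is a nonzero constant (4) → Zeros: none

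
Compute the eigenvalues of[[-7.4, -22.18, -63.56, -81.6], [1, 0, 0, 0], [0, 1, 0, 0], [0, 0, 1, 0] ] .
Eigenvalues solve det(λI - A) = 0.
Characteristic polynomial: λ^4 + 7.4*λ^3 + 22.18*λ^2 + 63.56*λ + 81.6 = 0.
Factor: (λ + 2)(λ + 4.8)(λ^2 + 0.6*λ + 8.5) = 0.
Roots: -0.3 + 2.9j, -0.3 - 2.9j, -2, -4.8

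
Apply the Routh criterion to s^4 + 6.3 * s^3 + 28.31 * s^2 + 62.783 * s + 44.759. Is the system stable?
Routh array:
s^4: [1, 28.31, 44.759]; s^3: [6.3, 62.783]; s^2: [18.3444, 44.759]; s^1: [47.4115]; s^0: [44.759]
First column: [1, 6.3, 18.3444, 47.4115, 44.759]. Sign changes = 0.
Yes, stable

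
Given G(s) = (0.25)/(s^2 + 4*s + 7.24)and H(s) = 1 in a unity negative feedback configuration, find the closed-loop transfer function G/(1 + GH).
Closed-loop T = G/(1+GH).
Numerator: G_num * H_den = 0.25.
Denominator: G_den * H_den + G_num * H_num = (s^2 + 4*s + 7.24) + (0.25) = s^2 + 4*s + 7.49.
T(s) = (0.25)/(s^2 + 4*s + 7.49)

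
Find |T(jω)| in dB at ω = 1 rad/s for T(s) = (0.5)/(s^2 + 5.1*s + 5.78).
Substitute s = j*1: T(j1) = 0.0489169 - 0.0521916j.
|T(j1)| = sqrt(Re² + Im²) = 0.07153.
20*log₁₀(0.07153) = -22.91 dB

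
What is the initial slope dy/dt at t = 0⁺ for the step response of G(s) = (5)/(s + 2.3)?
IVT: y'(0⁺) = lim_{s→∞} s²·Y(s) = lim_{s→∞} s·G(s).
deg(num) = 0, deg(den) = 1, relative degree = 1, so s·G(s) → (leading num)/(leading den) = 5/1 = 5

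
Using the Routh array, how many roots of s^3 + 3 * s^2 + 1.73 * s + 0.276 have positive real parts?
Routh array:
s^3: [1, 1.73]; s^2: [3, 0.276]; s^1: [1.638]; s^0: [0.276]
First column: [1, 3, 1.638, 0.276]. Sign changes = RHP roots = 0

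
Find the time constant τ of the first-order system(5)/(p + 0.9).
First-order system: τ = -1/pole. Pole = -0.9. τ = -1/(-0.9) = 1.111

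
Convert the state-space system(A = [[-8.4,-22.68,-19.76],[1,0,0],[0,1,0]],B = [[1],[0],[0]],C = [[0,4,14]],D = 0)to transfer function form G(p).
G(p) = C(pI - A)⁻¹B + D.
Characteristic polynomial det(pI - A) = p^3 + 8.4*p^2 + 22.68*p + 19.76.
Numerator from C·adj(pI-A)·B + D·det(pI-A) = 4*p + 14.
G(p) = (4*p + 14)/(p^3 + 8.4*p^2 + 22.68*p + 19.76)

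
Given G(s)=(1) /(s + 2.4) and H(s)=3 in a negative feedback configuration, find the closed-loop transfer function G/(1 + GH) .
Closed-loop T = G/(1+GH).
Numerator: G_num * H_den = 1.
Denominator: G_den * H_den + G_num * H_num = (s + 2.4) + (3) = s + 5.4.
T(s) = (1)/(s + 5.4)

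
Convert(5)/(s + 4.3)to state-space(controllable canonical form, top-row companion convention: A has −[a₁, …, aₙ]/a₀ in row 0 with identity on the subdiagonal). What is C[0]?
Reachable canonical form: C = numerator coefficients (right-aligned, zero-padded to length n).
num = 5, C = [[5]].
C[0] = 5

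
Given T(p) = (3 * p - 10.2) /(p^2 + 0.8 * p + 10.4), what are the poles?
Set denominator = 0: p^2 + 0.8*p + 10.4 = 0 → Poles: -0.4 + 3.2j, -0.4 - 3.2j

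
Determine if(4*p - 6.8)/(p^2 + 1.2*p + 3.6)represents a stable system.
Denominator: p^2 + 1.2*p + 3.6. Poles: -0.6 + 1.8j, -0.6 - 1.8j. All Re(p)<0: Yes (stable)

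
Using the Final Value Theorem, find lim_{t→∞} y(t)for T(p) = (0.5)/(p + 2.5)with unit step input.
FVT: lim_{t→∞} y(t) = lim_{p→0} p*Y(p) where Y(p) = T(p)/p.
= lim_{p→0} T(p) = T(0) = num(0)/den(0) = 0.5/2.5 = 0.2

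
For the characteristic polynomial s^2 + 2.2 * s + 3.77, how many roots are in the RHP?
Poles: -1.1 + 1.6j, -1.1 - 1.6j. RHP poles (Re>0): 0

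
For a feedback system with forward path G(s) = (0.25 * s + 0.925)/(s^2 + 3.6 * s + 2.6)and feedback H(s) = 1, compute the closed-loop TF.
Closed-loop T = G/(1+GH).
Numerator: G_num * H_den = 0.25*s + 0.925.
Denominator: G_den * H_den + G_num * H_num = (s^2 + 3.6*s + 2.6) + (0.25*s + 0.925) = s^2 + 3.85*s + 3.525.
T(s) = (0.25*s + 0.925)/(s^2 + 3.85*s + 3.525)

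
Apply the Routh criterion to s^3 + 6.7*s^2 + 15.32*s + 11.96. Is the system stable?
Routh array:
s^3: [1, 15.32]; s^2: [6.7, 11.96]; s^1: [13.5349]; s^0: [11.96]
First column: [1, 6.7, 13.5349, 11.96]. Sign changes = 0.
Yes, stable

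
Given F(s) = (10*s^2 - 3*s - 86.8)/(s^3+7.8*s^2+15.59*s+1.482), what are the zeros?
Set numerator = 0: 10*s^2 - 3*s - 86.8 = 10*(s + 2.8)(s - 3.1) = 0 → Zeros: -2.8, 3.1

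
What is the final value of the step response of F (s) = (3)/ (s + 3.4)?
FVT: lim_{t→∞} y(t) = lim_{s→0} s*Y(s) where Y(s) = F(s)/s.
= lim_{s→0} F(s) = F(0) = num(0)/den(0) = 3/3.4 = 0.8824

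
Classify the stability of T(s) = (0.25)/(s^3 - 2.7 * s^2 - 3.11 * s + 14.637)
Denominator: s^3 - 2.7*s^2 - 3.11*s + 14.637 = (s + 2.1)(s^2 - 4.8*s + 6.97). Poles: -2.1, 2.4 + 1.1j, 2.4 - 1.1j. Unstable (2 pole(s) in RHP)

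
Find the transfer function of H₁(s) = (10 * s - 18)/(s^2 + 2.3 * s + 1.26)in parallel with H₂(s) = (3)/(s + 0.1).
Parallel: H = H₁ + H₂ = (n₁·d₂ + n₂·d₁)/(d₁·d₂).
n₁·d₂ = 10*s^2 - 17*s - 1.8. n₂·d₁ = 3*s^2 + 6.9*s + 3.78. Sum = 13*s^2 - 10.1*s + 1.98. d₁·d₂ = s^3 + 2.4*s^2 + 1.49*s + 0.126.
H(s) = (13*s^2 - 10.1*s + 1.98)/(s^3 + 2.4*s^2 + 1.49*s + 0.126)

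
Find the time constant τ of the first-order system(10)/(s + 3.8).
First-order system: τ = -1/pole. Pole = -3.8. τ = -1/(-3.8) = 0.2632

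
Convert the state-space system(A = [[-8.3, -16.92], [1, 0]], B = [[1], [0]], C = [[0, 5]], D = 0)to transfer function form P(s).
P(s) = C(sI - A)⁻¹B + D.
Characteristic polynomial det(sI - A) = s^2 + 8.3*s + 16.92.
Numerator from C·adj(sI-A)·B + D·det(sI-A) = 5.
P(s) = (5)/(s^2 + 8.3*s + 16.92)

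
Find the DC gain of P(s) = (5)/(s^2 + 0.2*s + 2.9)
DC gain = P(0) = num(0)/den(0) = 5/2.9 = 1.724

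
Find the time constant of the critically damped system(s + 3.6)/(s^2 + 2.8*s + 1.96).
Critically damped (ζ = 1): repeated real pole at -1.4, -1.4. τ = -1/pole = 0.7143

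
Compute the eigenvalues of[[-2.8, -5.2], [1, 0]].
Eigenvalues solve det(λI - A) = 0.
Characteristic polynomial: λ^2 + 2.8*λ + 5.2 = 0.
Roots: -1.4 + 1.8j, -1.4 - 1.8j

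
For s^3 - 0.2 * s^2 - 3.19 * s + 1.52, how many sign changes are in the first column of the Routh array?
Routh array:
s^3: [1, -3.19]; s^2: [-0.2, 1.52]; s^1: [4.41]; s^0: [1.52]
First column: [1, -0.2, 4.41, 1.52]. Sign changes = 2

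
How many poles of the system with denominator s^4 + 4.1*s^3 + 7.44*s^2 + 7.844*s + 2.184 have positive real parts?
s^4 + 4.1*s^3 + 7.44*s^2 + 7.844*s + 2.184 = (s + 0.4)(s + 2.1)(s^2 + 1.6*s + 2.6). Poles: -0.4, -0.8 + 1.4j, -0.8 - 1.4j, -2.1. RHP poles (Re>0): 0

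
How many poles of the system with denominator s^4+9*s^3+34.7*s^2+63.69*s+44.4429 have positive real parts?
s^4 + 9*s^3 + 34.7*s^2 + 63.69*s + 44.4429 = (s + 2.3)(s + 1.9)(s^2 + 4.8*s + 10.17). Poles: -1.9, -2.3, -2.4 + 2.1j, -2.4 - 2.1j. RHP poles (Re>0): 0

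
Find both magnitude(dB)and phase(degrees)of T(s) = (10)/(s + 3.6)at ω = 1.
Substitute s = j*1: T(j1) = 2.5788 - 0.716332j.
|T| = 20*log₁₀(sqrt(Re²+Im²)) = 8.55 dB.
∠T = atan2(Im, Re) = -15.52°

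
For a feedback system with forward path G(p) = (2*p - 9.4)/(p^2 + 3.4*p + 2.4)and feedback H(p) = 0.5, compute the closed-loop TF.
Closed-loop T = G/(1+GH).
Numerator: G_num * H_den = 2*p - 9.4.
Denominator: G_den * H_den + G_num * H_num = (p^2 + 3.4*p + 2.4) + (p - 4.7) = p^2 + 4.4*p - 2.3.
T(p) = (2*p - 9.4)/(p^2 + 4.4*p - 2.3)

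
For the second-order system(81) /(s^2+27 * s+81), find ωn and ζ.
Standard form: ωn²/(s²+2ζωn·s+ωn²).
const=81=ωn² → ωn=9, s coeff=27=2ζωn → ζ=1.5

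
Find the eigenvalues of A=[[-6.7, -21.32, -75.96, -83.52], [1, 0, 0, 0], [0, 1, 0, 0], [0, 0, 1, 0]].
Eigenvalues solve det(λI - A) = 0.
Characteristic polynomial: λ^4 + 6.7*λ^3 + 21.32*λ^2 + 75.96*λ + 83.52 = 0.
Factor: (λ + 1.5)(λ + 4.8)(λ^2 + 0.4*λ + 11.6) = 0.
Roots: -0.2 + 3.4j, -0.2 - 3.4j, -1.5, -4.8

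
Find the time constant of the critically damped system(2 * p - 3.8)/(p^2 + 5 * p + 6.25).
Critically damped (ζ = 1): repeated real pole at -2.5, -2.5. τ = -1/pole = 0.4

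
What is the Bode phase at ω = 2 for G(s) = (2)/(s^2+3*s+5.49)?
Substitute s = j*2: G(j2) = 0.0779694 - 0.313971j.
∠G(j2) = atan2(Im, Re) = atan2(-0.313971, 0.0779694) = -76.05°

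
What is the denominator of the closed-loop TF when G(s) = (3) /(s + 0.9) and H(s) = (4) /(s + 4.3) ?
Characteristic poly = G_den * H_den + G_num * H_num = (s^2 + 5.2*s + 3.87) + (12) = s^2 + 5.2*s + 15.87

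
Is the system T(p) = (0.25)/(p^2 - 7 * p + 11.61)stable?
Denominator: p^2 - 7*p + 11.61 = (p - 2.7)(p - 4.3). Poles: 2.7, 4.3. All Re(p)<0: No (unstable)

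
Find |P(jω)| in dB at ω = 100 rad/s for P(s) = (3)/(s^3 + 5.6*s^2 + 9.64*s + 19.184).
Substitute s = j*100: P(j100) = -1.6774e-07 + 2.9935e-06j.
|P(j100)| = sqrt(Re² + Im²) = 2.998e-06.
20*log₁₀(2.998e-06) = -110.46 dB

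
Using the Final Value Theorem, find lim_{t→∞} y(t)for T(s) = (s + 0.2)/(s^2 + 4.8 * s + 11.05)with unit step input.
FVT: lim_{t→∞} y(t) = lim_{s→0} s*Y(s) where Y(s) = T(s)/s.
= lim_{s→0} T(s) = T(0) = num(0)/den(0) = 0.2/11.05 = 0.0181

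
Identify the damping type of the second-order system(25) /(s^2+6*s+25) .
Standard form: ωn²/(s²+2ζωn·s+ωn²) gives ωn=5, ζ=0.6.
Underdamped (ζ = 0.6 < 1)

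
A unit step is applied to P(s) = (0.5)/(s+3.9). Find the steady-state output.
FVT: lim_{t→∞} y(t) = lim_{s→0} s*Y(s) where Y(s) = P(s)/s.
= lim_{s→0} P(s) = P(0) = num(0)/den(0) = 0.5/3.9 = 0.1282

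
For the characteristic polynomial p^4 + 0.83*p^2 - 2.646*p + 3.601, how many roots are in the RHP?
p^4 + 0.83*p^2 - 2.646*p + 3.601 = (p^2 - 1.8*p + 1.3)(p^2 + 1.8*p + 2.77). Poles: -0.9 + 1.4j, -0.9 - 1.4j, 0.9 + 0.7j, 0.9 - 0.7j. RHP poles (Re>0): 2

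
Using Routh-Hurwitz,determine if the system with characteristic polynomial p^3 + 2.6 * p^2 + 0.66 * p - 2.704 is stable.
Routh array:
p^3: [1, 0.66]; p^2: [2.6, -2.704]; p^1: [1.7]; p^0: [-2.704]
First column: [1, 2.6, 1.7, -2.704]. Sign changes = 1.
No, unstable (1 RHP root(s))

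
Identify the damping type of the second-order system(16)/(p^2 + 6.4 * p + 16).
Standard form: ωn²/(p²+2ζωn·p+ωn²) gives ωn=4, ζ=0.8.
Underdamped (ζ = 0.8 < 1)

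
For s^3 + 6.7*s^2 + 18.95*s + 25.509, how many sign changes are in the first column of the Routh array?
Routh array:
s^3: [1, 18.95]; s^2: [6.7, 25.509]; s^1: [15.1427]; s^0: [25.509]
First column: [1, 6.7, 15.1427, 25.509]. Sign changes = 0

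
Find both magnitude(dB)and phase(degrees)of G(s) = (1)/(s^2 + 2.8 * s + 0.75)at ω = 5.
Substitute s = j*5: G(j5) = -0.0309287 - 0.0178557j.
|G| = 20*log₁₀(sqrt(Re²+Im²)) = -28.94 dB.
∠G = atan2(Im, Re) = -150.00°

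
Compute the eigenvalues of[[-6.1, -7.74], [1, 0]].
Eigenvalues solve det(λI - A) = 0.
Characteristic polynomial: λ^2 + 6.1*λ + 7.74 = 0.
Factor: (λ + 4.3)(λ + 1.8) = 0.
Roots: -1.8, -4.3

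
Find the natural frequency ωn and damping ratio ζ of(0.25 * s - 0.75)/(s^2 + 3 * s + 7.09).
Underdamped: complex pole -1.5 + 2.2j. ωn = |pole| = 2.663, ζ = -Re(pole)/ωn = 0.5633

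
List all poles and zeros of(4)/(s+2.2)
Set denominator = 0: s + 2.2 = 0 → Poles: -2.2
Numerator is a nonzero constant (4) → Zeros: none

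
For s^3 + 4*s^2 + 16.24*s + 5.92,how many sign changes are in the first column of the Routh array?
Routh array:
s^3: [1, 16.24]; s^2: [4, 5.92]; s^1: [14.76]; s^0: [5.92]
First column: [1, 4, 14.76, 5.92]. Sign changes = 0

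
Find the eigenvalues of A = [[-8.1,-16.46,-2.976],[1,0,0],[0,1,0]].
Eigenvalues solve det(λI - A) = 0.
Characteristic polynomial: λ^3 + 8.1*λ^2 + 16.46*λ + 2.976 = 0.
Factor: (λ + 3.1)(λ + 0.2)(λ + 4.8) = 0.
Roots: -0.2, -3.1, -4.8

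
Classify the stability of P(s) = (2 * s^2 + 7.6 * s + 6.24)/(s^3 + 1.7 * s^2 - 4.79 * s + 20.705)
Denominator: s^3 + 1.7*s^2 - 4.79*s + 20.705 = (s + 4.1)(s^2 - 2.4*s + 5.05). Poles: -4.1, 1.2 + 1.9j, 1.2 - 1.9j. Unstable (2 pole(s) in RHP)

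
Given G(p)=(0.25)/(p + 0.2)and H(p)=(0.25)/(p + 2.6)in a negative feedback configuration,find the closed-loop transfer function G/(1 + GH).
Closed-loop T = G/(1+GH).
Numerator: G_num * H_den = 0.25*p + 0.65.
Denominator: G_den * H_den + G_num * H_num = (p^2 + 2.8*p + 0.52) + (0.0625) = p^2 + 2.8*p + 0.5825.
T(p) = (0.25*p + 0.65)/(p^2 + 2.8*p + 0.5825)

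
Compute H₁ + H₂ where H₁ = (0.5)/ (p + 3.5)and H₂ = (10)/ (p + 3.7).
Parallel: H = H₁ + H₂ = (n₁·d₂ + n₂·d₁)/(d₁·d₂).
n₁·d₂ = 0.5*p + 1.85. n₂·d₁ = 10*p + 35. Sum = 10.5*p + 36.85. d₁·d₂ = p^2 + 7.2*p + 12.95.
H(p) = (10.5*p + 36.85)/(p^2 + 7.2*p + 12.95)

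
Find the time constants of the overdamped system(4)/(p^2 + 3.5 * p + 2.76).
Overdamped: real poles at -1.2, -2.3. τ = -1/pole → τ₁ = 0.8333, τ₂ = 0.4348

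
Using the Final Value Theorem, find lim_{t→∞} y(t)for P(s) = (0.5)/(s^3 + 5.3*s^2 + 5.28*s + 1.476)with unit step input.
FVT: lim_{t→∞} y(t) = lim_{s→0} s*Y(s) where Y(s) = P(s)/s.
= lim_{s→0} P(s) = P(0) = num(0)/den(0) = 0.5/1.476 = 0.3388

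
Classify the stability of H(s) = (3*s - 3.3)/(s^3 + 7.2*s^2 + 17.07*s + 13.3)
Denominator: s^3 + 7.2*s^2 + 17.07*s + 13.3 = (s + 2.5)(s + 1.9)(s + 2.8). Poles: -1.9, -2.5, -2.8. Stable (all poles in LHP)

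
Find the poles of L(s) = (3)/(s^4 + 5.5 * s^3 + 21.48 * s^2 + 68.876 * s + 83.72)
Set denominator = 0: s^4 + 5.5*s^3 + 21.48*s^2 + 68.876*s + 83.72 = (s + 2.8)(s + 2.3)(s^2 + 0.4*s + 13) = 0 → Poles: -0.2 + 3.6j, -0.2 - 3.6j, -2.3, -2.8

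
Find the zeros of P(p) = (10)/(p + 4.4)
Numerator is a nonzero constant (10) → Zeros: none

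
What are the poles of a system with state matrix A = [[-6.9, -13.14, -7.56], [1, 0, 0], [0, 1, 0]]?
Eigenvalues solve det(λI - A) = 0.
Characteristic polynomial: λ^3 + 6.9*λ^2 + 13.14*λ + 7.56 = 0.
Factor: (λ + 4.2)(λ + 1.5)(λ + 1.2) = 0.
Roots: -1.2, -1.5, -4.2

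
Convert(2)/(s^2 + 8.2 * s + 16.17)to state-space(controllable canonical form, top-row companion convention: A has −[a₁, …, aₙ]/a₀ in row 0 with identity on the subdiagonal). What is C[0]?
Reachable canonical form: C = numerator coefficients (right-aligned, zero-padded to length n).
num = 2, C = [[0, 2]].
C[0] = 0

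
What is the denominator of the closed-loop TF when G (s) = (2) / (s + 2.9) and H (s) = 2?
Characteristic poly = G_den * H_den + G_num * H_num = (s + 2.9) + (4) = s + 6.9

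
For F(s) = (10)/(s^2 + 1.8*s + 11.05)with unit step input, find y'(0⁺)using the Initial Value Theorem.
IVT: y'(0⁺) = lim_{s→∞} s²·Y(s) = lim_{s→∞} s·F(s).
deg(num) = 0, deg(den) = 2, relative degree = 2 ≥ 2, so s·F(s) → 0. Initial slope = 0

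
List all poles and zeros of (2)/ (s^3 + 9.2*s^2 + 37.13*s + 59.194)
Set denominator = 0: s^3 + 9.2*s^2 + 37.13*s + 59.194 = (s + 3.4)(s^2 + 5.8*s + 17.41) = 0 → Poles: -2.9 + 3j, -2.9 - 3j, -3.4
Numerator is a nonzero constant (2) → Zeros: none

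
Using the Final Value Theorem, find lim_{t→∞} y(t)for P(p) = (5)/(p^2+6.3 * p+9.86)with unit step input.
FVT: lim_{t→∞} y(t) = lim_{p→0} p*Y(p) where Y(p) = P(p)/p.
= lim_{p→0} P(p) = P(0) = num(0)/den(0) = 5/9.86 = 0.5071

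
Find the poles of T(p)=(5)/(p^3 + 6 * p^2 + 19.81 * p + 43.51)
Set denominator = 0: p^3 + 6*p^2 + 19.81*p + 43.51 = (p + 3.8)(p^2 + 2.2*p + 11.45) = 0 → Poles: -1.1 + 3.2j, -1.1 - 3.2j, -3.8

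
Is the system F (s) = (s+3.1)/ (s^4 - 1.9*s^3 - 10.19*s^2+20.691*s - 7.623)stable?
Denominator: s^4 - 1.9*s^3 - 10.19*s^2 + 20.691*s - 7.623 = (s - 1.4)(s - 3.3)(s + 3.3)(s - 0.5). Poles: -3.3, 0.5, 1.4, 3.3. All Re(p)<0: No (unstable)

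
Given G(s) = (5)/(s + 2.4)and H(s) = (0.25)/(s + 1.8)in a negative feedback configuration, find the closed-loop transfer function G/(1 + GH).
Closed-loop T = G/(1+GH).
Numerator: G_num * H_den = 5*s + 9.
Denominator: G_den * H_den + G_num * H_num = (s^2 + 4.2*s + 4.32) + (1.25) = s^2 + 4.2*s + 5.57.
T(s) = (5*s + 9)/(s^2 + 4.2*s + 5.57)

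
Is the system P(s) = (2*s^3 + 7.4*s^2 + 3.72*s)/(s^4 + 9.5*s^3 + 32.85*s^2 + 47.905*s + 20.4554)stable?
Denominator: s^4 + 9.5*s^3 + 32.85*s^2 + 47.905*s + 20.4554 = (s + 0.7)(s + 3.8)(s^2 + 5*s + 7.69). Poles: -0.7, -2.5 + 1.2j, -2.5 - 1.2j, -3.8. All Re(p)<0: Yes (stable)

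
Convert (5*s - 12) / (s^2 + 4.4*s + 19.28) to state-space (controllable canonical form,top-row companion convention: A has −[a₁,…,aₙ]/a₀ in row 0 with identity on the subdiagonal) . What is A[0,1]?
Reachable canonical form for den = s^2 + 4.4*s + 19.28: top row of A = -[a₁,a₂,...,aₙ]/a₀, ones on the subdiagonal, zeros elsewhere.
A = [[-4.4, -19.28], [1, 0]].
A[0,1] = -19.28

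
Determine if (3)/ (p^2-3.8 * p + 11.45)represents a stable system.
Denominator: p^2 - 3.8*p + 11.45. Poles: 1.9 + 2.8j, 1.9 - 2.8j. All Re(p)<0: No (unstable)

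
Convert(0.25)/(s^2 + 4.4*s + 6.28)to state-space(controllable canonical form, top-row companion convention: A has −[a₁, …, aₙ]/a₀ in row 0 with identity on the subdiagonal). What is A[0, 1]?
Reachable canonical form for den = s^2 + 4.4*s + 6.28: top row of A = -[a₁,a₂,...,aₙ]/a₀, ones on the subdiagonal, zeros elsewhere.
A = [[-4.4, -6.28], [1, 0]].
A[0,1] = -6.28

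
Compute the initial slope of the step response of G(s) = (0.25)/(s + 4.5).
IVT: y'(0⁺) = lim_{s→∞} s²·Y(s) = lim_{s→∞} s·G(s).
deg(num) = 0, deg(den) = 1, relative degree = 1, so s·G(s) → (leading num)/(leading den) = 0.25/1 = 0.25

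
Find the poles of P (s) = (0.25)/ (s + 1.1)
Set denominator = 0: s + 1.1 = 0 → Poles: -1.1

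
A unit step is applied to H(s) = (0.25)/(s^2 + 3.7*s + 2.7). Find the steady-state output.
FVT: lim_{t→∞} y(t) = lim_{s→0} s*Y(s) where Y(s) = H(s)/s.
= lim_{s→0} H(s) = H(0) = num(0)/den(0) = 0.25/2.7 = 0.09259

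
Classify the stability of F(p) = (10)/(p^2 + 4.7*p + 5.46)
Denominator: p^2 + 4.7*p + 5.46 = (p + 2.6)(p + 2.1). Poles: -2.1, -2.6. Stable (all poles in LHP)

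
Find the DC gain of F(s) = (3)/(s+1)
DC gain = F(0) = num(0)/den(0) = 3/1 = 3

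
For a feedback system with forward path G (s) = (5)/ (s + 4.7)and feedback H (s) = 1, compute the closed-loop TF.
Closed-loop T = G/(1+GH).
Numerator: G_num * H_den = 5.
Denominator: G_den * H_den + G_num * H_num = (s + 4.7) + (5) = s + 9.7.
T(s) = (5)/(s + 9.7)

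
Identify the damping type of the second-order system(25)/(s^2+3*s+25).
Standard form: ωn²/(s²+2ζωn·s+ωn²) gives ωn=5, ζ=0.3.
Underdamped (ζ = 0.3 < 1)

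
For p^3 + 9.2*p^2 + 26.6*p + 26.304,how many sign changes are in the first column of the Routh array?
Routh array:
p^3: [1, 26.6]; p^2: [9.2, 26.304]; p^1: [23.7409]; p^0: [26.304]
First column: [1, 9.2, 23.7409, 26.304]. Sign changes = 0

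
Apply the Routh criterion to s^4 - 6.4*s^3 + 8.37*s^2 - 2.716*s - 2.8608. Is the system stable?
Routh array:
s^4: [1, 8.37, -2.8608]; s^3: [-6.4, -2.716]; s^2: [7.94562, -2.8608]; s^1: [-5.0203]; s^0: [-2.8608]
First column: [1, -6.4, 7.94562, -5.0203, -2.8608]. Sign changes = 3.
No, unstable (3 RHP root(s))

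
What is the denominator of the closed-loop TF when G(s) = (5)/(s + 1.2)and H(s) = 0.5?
Characteristic poly = G_den * H_den + G_num * H_num = (s + 1.2) + (2.5) = s + 3.7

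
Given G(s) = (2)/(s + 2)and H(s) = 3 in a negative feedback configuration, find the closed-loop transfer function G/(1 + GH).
Closed-loop T = G/(1+GH).
Numerator: G_num * H_den = 2.
Denominator: G_den * H_den + G_num * H_num = (s + 2) + (6) = s + 8.
T(s) = (2)/(s + 8)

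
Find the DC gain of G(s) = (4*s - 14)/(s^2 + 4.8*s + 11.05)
DC gain = G(0) = num(0)/den(0) = -14/11.05 = -1.267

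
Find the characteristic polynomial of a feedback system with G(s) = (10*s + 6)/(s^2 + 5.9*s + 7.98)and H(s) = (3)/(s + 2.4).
Characteristic poly = G_den * H_den + G_num * H_num = (s^3 + 8.3*s^2 + 22.14*s + 19.152) + (30*s + 18) = s^3 + 8.3*s^2 + 52.14*s + 37.152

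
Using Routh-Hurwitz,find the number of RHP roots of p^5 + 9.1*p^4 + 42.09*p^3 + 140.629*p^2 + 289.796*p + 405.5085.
Routh array:
p^5: [1, 42.09, 289.796]; p^4: [9.1, 140.629, 405.5085]; p^3: [26.6363, 245.235]; p^2: [56.8472, 405.5085]; p^1: [55.2299]; p^0: [405.5085]
First column: [1, 9.1, 26.6363, 56.8472, 55.2299, 405.5085]. Sign changes = RHP roots = 0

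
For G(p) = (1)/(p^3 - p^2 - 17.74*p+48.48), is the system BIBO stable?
Denominator: p^3 - p^2 - 17.74*p + 48.48 = (p + 4.8)(p^2 - 5.8*p + 10.1). Poles: -4.8, 2.9 + 1.3j, 2.9 - 1.3j. All Re(p)<0: No (unstable)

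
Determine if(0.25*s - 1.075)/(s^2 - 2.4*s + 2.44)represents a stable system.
Denominator: s^2 - 2.4*s + 2.44. Poles: 1.2 + 1j, 1.2 - 1j. All Re(p)<0: No (unstable)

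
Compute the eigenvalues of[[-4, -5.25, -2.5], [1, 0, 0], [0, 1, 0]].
Eigenvalues solve det(λI - A) = 0.
Characteristic polynomial: λ^3 + 4*λ^2 + 5.25*λ + 2.5 = 0.
Factor: (λ + 2)(λ^2 + 2*λ + 1.25) = 0.
Roots: -1 + 0.5j, -1 - 0.5j, -2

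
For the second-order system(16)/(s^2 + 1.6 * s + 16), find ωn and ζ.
Standard form: ωn²/(s²+2ζωn·s+ωn²).
const=16=ωn² → ωn=4, s coeff=1.6=2ζωn → ζ=0.2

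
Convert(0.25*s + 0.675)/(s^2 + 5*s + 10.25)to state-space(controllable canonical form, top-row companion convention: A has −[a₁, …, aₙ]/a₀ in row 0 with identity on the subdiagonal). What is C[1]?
Reachable canonical form: C = numerator coefficients (right-aligned, zero-padded to length n).
num = 0.25*s + 0.675, C = [[0.25, 0.675]].
C[1] = 0.675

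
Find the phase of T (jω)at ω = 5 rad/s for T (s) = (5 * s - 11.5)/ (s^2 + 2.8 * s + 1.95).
Substitute s = j*5: T(j5) = 0.845694 - 0.570945j.
∠T(j5) = atan2(Im, Re) = atan2(-0.570945, 0.845694) = -34.02°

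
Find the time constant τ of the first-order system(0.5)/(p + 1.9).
First-order system: τ = -1/pole. Pole = -1.9. τ = -1/(-1.9) = 0.5263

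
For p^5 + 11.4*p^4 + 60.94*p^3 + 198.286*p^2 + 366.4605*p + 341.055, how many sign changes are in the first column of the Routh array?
Routh array:
p^5: [1, 60.94, 366.4605]; p^4: [11.4, 198.286, 341.055]; p^3: [43.5465, 336.543]; p^2: [110.183, 341.055]; p^1: [201.751]; p^0: [341.055]
First column: [1, 11.4, 43.5465, 110.183, 201.751, 341.055]. Sign changes = 0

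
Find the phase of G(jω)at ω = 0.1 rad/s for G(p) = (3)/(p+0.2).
Substitute p = j*0.1: G(j0.1) = 12 - 6j.
∠G(j0.1) = atan2(Im, Re) = atan2(-6, 12) = -26.57°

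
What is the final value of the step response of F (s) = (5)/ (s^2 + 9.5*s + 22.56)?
FVT: lim_{t→∞} y(t) = lim_{s→0} s*Y(s) where Y(s) = F(s)/s.
= lim_{s→0} F(s) = F(0) = num(0)/den(0) = 5/22.56 = 0.2216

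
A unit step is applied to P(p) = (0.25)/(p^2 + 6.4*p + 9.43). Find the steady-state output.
FVT: lim_{t→∞} y(t) = lim_{p→0} p*Y(p) where Y(p) = P(p)/p.
= lim_{p→0} P(p) = P(0) = num(0)/den(0) = 0.25/9.43 = 0.02651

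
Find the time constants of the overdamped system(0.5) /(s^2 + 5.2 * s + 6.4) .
Overdamped: real poles at -3.2, -2. τ = -1/pole → τ₁ = 0.3125, τ₂ = 0.5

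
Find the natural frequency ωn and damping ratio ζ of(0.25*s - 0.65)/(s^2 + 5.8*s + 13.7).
Underdamped: complex pole -2.9 + 2.3j. ωn = |pole| = 3.701, ζ = -Re(pole)/ωn = 0.7835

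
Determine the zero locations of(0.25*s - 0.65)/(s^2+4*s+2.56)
Set numerator = 0: 0.25*s - 0.65 = 0 → Zeros: 2.6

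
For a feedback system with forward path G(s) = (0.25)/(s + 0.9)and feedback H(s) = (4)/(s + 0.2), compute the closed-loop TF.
Closed-loop T = G/(1+GH).
Numerator: G_num * H_den = 0.25*s + 0.05.
Denominator: G_den * H_den + G_num * H_num = (s^2 + 1.1*s + 0.18) + (1) = s^2 + 1.1*s + 1.18.
T(s) = (0.25*s + 0.05)/(s^2 + 1.1*s + 1.18)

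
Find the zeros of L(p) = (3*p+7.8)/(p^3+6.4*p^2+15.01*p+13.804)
Set numerator = 0: 3*p + 7.8 = 0 → Zeros: -2.6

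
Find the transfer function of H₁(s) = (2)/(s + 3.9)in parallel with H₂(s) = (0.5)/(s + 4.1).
Parallel: H = H₁ + H₂ = (n₁·d₂ + n₂·d₁)/(d₁·d₂).
n₁·d₂ = 2*s + 8.2. n₂·d₁ = 0.5*s + 1.95. Sum = 2.5*s + 10.15. d₁·d₂ = s^2 + 8*s + 15.99.
H(s) = (2.5*s + 10.15)/(s^2 + 8*s + 15.99)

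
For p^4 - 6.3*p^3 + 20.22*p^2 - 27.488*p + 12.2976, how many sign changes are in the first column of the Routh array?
Routh array:
p^4: [1, 20.22, 12.2976]; p^3: [-6.3, -27.488]; p^2: [15.8568, 12.2976]; p^1: [-22.6021]; p^0: [12.2976]
First column: [1, -6.3, 15.8568, -22.6021, 12.2976]. Sign changes = 4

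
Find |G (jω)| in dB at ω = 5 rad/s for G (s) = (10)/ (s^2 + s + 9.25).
Substitute s = j*5: G(j5) = -0.576791 - 0.183108j.
|G(j5)| = sqrt(Re² + Im²) = 0.6052.
20*log₁₀(0.6052) = -4.36 dB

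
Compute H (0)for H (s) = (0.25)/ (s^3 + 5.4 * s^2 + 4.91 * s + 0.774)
DC gain = H(0) = num(0)/den(0) = 0.25/0.774 = 0.323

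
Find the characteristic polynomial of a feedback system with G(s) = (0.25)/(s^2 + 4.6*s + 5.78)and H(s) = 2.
Characteristic poly = G_den * H_den + G_num * H_num = (s^2 + 4.6*s + 5.78) + (0.5) = s^2 + 4.6*s + 6.28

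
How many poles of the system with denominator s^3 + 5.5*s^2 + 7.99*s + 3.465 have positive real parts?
s^3 + 5.5*s^2 + 7.99*s + 3.465 = (s + 0.9)(s + 3.5)(s + 1.1). Poles: -0.9, -1.1, -3.5. RHP poles (Re>0): 0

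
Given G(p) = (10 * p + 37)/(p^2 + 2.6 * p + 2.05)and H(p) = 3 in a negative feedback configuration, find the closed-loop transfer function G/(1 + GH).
Closed-loop T = G/(1+GH).
Numerator: G_num * H_den = 10*p + 37.
Denominator: G_den * H_den + G_num * H_num = (p^2 + 2.6*p + 2.05) + (30*p + 111) = p^2 + 32.6*p + 113.05.
T(p) = (10*p + 37)/(p^2 + 32.6*p + 113.05)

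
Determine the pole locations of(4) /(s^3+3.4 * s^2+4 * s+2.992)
Set denominator = 0: s^3 + 3.4*s^2 + 4*s + 2.992 = (s + 2.2)(s^2 + 1.2*s + 1.36) = 0 → Poles: -0.6 + 1j, -0.6 - 1j, -2.2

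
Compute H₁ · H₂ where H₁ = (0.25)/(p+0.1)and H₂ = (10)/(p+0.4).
Series: H = H₁ · H₂ = (n₁·n₂)/(d₁·d₂).
Num: n₁·n₂ = 2.5. Den: d₁·d₂ = p^2 + 0.5*p + 0.04.
H(p) = (2.5)/(p^2 + 0.5*p + 0.04)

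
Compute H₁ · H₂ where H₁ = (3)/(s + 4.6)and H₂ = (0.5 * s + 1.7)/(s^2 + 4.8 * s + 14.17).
Series: H = H₁ · H₂ = (n₁·n₂)/(d₁·d₂).
Num: n₁·n₂ = 1.5*s + 5.1. Den: d₁·d₂ = s^3 + 9.4*s^2 + 36.25*s + 65.182.
H(s) = (1.5*s + 5.1)/(s^3 + 9.4*s^2 + 36.25*s + 65.182)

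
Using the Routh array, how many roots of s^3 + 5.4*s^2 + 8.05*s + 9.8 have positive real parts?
Routh array:
s^3: [1, 8.05]; s^2: [5.4, 9.8]; s^1: [6.23519]; s^0: [9.8]
First column: [1, 5.4, 6.23519, 9.8]. Sign changes = RHP roots = 0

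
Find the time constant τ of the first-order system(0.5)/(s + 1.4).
First-order system: τ = -1/pole. Pole = -1.4. τ = -1/(-1.4) = 0.7143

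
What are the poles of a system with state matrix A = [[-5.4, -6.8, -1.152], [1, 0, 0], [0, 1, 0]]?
Eigenvalues solve det(λI - A) = 0.
Characteristic polynomial: λ^3 + 5.4*λ^2 + 6.8*λ + 1.152 = 0.
Factor: (λ + 3.6)(λ + 1.6)(λ + 0.2) = 0.
Roots: -0.2, -1.6, -3.6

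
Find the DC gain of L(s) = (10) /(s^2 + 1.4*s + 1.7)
DC gain = L(0) = num(0)/den(0) = 10/1.7 = 5.882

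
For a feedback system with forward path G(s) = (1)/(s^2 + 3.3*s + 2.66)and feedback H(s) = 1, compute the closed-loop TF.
Closed-loop T = G/(1+GH).
Numerator: G_num * H_den = 1.
Denominator: G_den * H_den + G_num * H_num = (s^2 + 3.3*s + 2.66) + (1) = s^2 + 3.3*s + 3.66.
T(s) = (1)/(s^2 + 3.3*s + 3.66)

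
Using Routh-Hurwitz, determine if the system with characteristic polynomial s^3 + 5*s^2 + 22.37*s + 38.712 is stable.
Routh array:
s^3: [1, 22.37]; s^2: [5, 38.712]; s^1: [14.6276]; s^0: [38.712]
First column: [1, 5, 14.6276, 38.712]. Sign changes = 0.
Yes, stable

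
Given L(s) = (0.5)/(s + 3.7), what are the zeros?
Numerator is a nonzero constant (0.5) → Zeros: none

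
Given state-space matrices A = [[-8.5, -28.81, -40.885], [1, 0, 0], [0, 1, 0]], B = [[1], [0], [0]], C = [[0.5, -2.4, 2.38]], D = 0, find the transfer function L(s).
L(s) = C(sI - A)⁻¹B + D.
Characteristic polynomial det(sI - A) = s^3 + 8.5*s^2 + 28.81*s + 40.885.
Numerator from C·adj(sI-A)·B + D·det(sI-A) = 0.5*s^2 - 2.4*s + 2.38.
L(s) = (0.5*s^2 - 2.4*s + 2.38)/(s^3 + 8.5*s^2 + 28.81*s + 40.885)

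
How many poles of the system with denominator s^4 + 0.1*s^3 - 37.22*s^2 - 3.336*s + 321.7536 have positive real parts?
s^4 + 0.1*s^3 - 37.22*s^2 - 3.336*s + 321.7536 = (s - 4.9)(s + 4.8)(s - 3.6)(s + 3.8). Poles: -3.8, -4.8, 3.6, 4.9. RHP poles (Re>0): 2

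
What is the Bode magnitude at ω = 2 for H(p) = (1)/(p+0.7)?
Substitute p = j*2: H(j2) = 0.155902 - 0.445434j.
|H(j2)| = sqrt(Re² + Im²) = 0.4719.
20*log₁₀(0.4719) = -6.52 dB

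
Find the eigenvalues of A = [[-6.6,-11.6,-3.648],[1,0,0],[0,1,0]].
Eigenvalues solve det(λI - A) = 0.
Characteristic polynomial: λ^3 + 6.6*λ^2 + 11.6*λ + 3.648 = 0.
Factor: (λ + 0.4)(λ + 2.4)(λ + 3.8) = 0.
Roots: -0.4, -2.4, -3.8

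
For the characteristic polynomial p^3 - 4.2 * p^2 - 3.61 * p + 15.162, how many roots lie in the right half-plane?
Factor: p^3 - 4.2*p^2 - 3.61*p + 15.162 = (p - 4.2)(p - 1.9)(p + 1.9).
Roots: -1.9, 1.9, 4.2.
RHP roots (Re>0): 2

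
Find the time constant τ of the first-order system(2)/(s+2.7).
First-order system: τ = -1/pole. Pole = -2.7. τ = -1/(-2.7) = 0.3704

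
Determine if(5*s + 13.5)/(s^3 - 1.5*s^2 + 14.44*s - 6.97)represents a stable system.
Denominator: s^3 - 1.5*s^2 + 14.44*s - 6.97 = (s - 0.5)(s^2 - s + 13.94). Poles: 0.5, 0.5 + 3.7j, 0.5 - 3.7j. All Re(p)<0: No (unstable)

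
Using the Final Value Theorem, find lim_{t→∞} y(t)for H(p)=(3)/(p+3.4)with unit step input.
FVT: lim_{t→∞} y(t) = lim_{p→0} p*Y(p) where Y(p) = H(p)/p.
= lim_{p→0} H(p) = H(0) = num(0)/den(0) = 3/3.4 = 0.8824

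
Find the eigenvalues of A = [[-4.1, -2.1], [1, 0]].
Eigenvalues solve det(λI - A) = 0.
Characteristic polynomial: λ^2 + 4.1*λ + 2.1 = 0.
Factor: (λ + 0.6)(λ + 3.5) = 0.
Roots: -0.6, -3.5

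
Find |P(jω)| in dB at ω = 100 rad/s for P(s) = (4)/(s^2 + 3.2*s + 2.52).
Substitute s = j*100: P(j100) = -0.000399691 - 1.27933e-05j.
|P(j100)| = sqrt(Re² + Im²) = 0.0003999.
20*log₁₀(0.0003999) = -67.96 dB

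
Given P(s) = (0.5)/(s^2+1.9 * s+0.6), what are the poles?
Set denominator = 0: s^2 + 1.9*s + 0.6 = (s + 0.4)(s + 1.5) = 0 → Poles: -0.4, -1.5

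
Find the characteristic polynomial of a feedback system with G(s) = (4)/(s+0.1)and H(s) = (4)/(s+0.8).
Characteristic poly = G_den * H_den + G_num * H_num = (s^2 + 0.9*s + 0.08) + (16) = s^2 + 0.9*s + 16.08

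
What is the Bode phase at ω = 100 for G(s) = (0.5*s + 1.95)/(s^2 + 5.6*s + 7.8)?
Substitute s = j*100: G(j100) = 8.50181e-05 - 0.00499914j.
∠G(j100) = atan2(Im, Re) = atan2(-0.00499914, 8.50181e-05) = -89.03°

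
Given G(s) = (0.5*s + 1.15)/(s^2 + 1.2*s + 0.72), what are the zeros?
Set numerator = 0: 0.5*s + 1.15 = 0 → Zeros: -2.3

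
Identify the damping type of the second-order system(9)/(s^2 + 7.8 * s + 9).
Standard form: ωn²/(s²+2ζωn·s+ωn²) gives ωn=3, ζ=1.3.
Overdamped (ζ = 1.3 > 1)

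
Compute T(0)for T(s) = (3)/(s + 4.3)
DC gain = T(0) = num(0)/den(0) = 3/4.3 = 0.6977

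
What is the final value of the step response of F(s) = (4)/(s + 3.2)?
FVT: lim_{t→∞} y(t) = lim_{s→0} s*Y(s) where Y(s) = F(s)/s.
= lim_{s→0} F(s) = F(0) = num(0)/den(0) = 4/3.2 = 1.25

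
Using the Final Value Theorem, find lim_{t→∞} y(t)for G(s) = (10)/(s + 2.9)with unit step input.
FVT: lim_{t→∞} y(t) = lim_{s→0} s*Y(s) where Y(s) = G(s)/s.
= lim_{s→0} G(s) = G(0) = num(0)/den(0) = 10/2.9 = 3.448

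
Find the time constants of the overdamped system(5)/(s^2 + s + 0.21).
Overdamped: real poles at -0.3, -0.7. τ = -1/pole → τ₁ = 3.333, τ₂ = 1.429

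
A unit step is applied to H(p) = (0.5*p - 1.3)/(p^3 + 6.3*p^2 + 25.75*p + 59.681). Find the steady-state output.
FVT: lim_{t→∞} y(t) = lim_{p→0} p*Y(p) where Y(p) = H(p)/p.
= lim_{p→0} H(p) = H(0) = num(0)/den(0) = -1.3/59.681 = -0.02178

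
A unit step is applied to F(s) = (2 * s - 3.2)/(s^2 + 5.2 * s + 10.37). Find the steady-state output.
FVT: lim_{t→∞} y(t) = lim_{s→0} s*Y(s) where Y(s) = F(s)/s.
= lim_{s→0} F(s) = F(0) = num(0)/den(0) = -3.2/10.37 = -0.3086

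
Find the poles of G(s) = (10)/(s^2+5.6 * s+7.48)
Set denominator = 0: s^2 + 5.6*s + 7.48 = (s + 3.4)(s + 2.2) = 0 → Poles: -2.2, -3.4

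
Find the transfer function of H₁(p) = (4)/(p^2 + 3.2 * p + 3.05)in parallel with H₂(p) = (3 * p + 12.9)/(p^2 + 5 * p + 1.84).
Parallel: H = H₁ + H₂ = (n₁·d₂ + n₂·d₁)/(d₁·d₂).
n₁·d₂ = 4*p^2 + 20*p + 7.36. n₂·d₁ = 3*p^3 + 22.5*p^2 + 50.43*p + 39.345. Sum = 3*p^3 + 26.5*p^2 + 70.43*p + 46.705. d₁·d₂ = p^4 + 8.2*p^3 + 20.89*p^2 + 21.138*p + 5.612.
H(p) = (3*p^3 + 26.5*p^2 + 70.43*p + 46.705)/(p^4 + 8.2*p^3 + 20.89*p^2 + 21.138*p + 5.612)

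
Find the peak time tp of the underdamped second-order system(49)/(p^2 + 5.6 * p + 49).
Standard form: ωn²/(p²+2ζωn·p+ωn²) → ωn = 7, ζ = 0.4.
ωd = ωn·√(1-ζ²) = 7·√(1-0.4²) = 6.416.
tp = π/ωd = π/6.416 = 0.4897 s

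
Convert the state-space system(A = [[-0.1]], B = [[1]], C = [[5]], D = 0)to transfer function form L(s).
L(s) = C(sI - A)⁻¹B + D.
Characteristic polynomial det(sI - A) = s + 0.1.
Numerator from C·adj(sI-A)·B + D·det(sI-A) = 5.
L(s) = (5)/(s + 0.1)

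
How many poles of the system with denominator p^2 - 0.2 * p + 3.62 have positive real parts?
Poles: 0.1 + 1.9j, 0.1 - 1.9j. RHP poles (Re>0): 2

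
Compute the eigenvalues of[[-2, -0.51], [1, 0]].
Eigenvalues solve det(λI - A) = 0.
Characteristic polynomial: λ^2 + 2*λ + 0.51 = 0.
Factor: (λ + 0.3)(λ + 1.7) = 0.
Roots: -0.3, -1.7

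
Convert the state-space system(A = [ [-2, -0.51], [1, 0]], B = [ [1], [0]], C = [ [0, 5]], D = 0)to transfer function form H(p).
H(p) = C(pI - A)⁻¹B + D.
Characteristic polynomial det(pI - A) = p^2 + 2*p + 0.51.
Numerator from C·adj(pI-A)·B + D·det(pI-A) = 5.
H(p) = (5)/(p^2 + 2*p + 0.51)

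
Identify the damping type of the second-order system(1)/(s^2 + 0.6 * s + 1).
Standard form: ωn²/(s²+2ζωn·s+ωn²) gives ωn=1, ζ=0.3.
Underdamped (ζ = 0.3 < 1)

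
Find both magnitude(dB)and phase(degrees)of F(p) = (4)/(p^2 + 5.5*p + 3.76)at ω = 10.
Substitute p = j*10: F(j10) = -0.0313303 - 0.0179049j.
|F| = 20*log₁₀(sqrt(Re²+Im²)) = -28.85 dB.
∠F = atan2(Im, Re) = -150.25°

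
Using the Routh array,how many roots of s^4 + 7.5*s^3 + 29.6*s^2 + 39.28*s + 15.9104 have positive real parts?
Routh array:
s^4: [1, 29.6, 15.9104]; s^3: [7.5, 39.28]; s^2: [24.3627, 15.9104]; s^1: [34.382]; s^0: [15.9104]
First column: [1, 7.5, 24.3627, 34.382, 15.9104]. Sign changes = RHP roots = 0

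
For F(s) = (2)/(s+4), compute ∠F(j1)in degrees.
Substitute s = j*1: F(j1) = 0.470588 - 0.117647j.
∠F(j1) = atan2(Im, Re) = atan2(-0.117647, 0.470588) = -14.04°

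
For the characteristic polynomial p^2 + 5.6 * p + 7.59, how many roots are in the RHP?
p^2 + 5.6*p + 7.59 = (p + 2.3)(p + 3.3). Poles: -2.3, -3.3. RHP poles (Re>0): 0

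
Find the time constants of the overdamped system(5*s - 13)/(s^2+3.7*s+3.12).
Overdamped: real poles at -2.4, -1.3. τ = -1/pole → τ₁ = 0.4167, τ₂ = 0.7692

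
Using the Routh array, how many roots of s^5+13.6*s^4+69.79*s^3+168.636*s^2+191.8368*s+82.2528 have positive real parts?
Routh array:
s^5: [1, 69.79, 191.8368]; s^4: [13.6, 168.636, 82.2528]; s^3: [57.3903, 185.7888]; s^2: [124.609, 82.2528]; s^1: [147.906]; s^0: [82.2528]
First column: [1, 13.6, 57.3903, 124.609, 147.906, 82.2528]. Sign changes = RHP roots = 0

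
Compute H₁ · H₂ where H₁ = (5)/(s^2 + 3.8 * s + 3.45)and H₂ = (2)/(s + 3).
Series: H = H₁ · H₂ = (n₁·n₂)/(d₁·d₂).
Num: n₁·n₂ = 10. Den: d₁·d₂ = s^3 + 6.8*s^2 + 14.85*s + 10.35.
H(s) = (10)/(s^3 + 6.8*s^2 + 14.85*s + 10.35)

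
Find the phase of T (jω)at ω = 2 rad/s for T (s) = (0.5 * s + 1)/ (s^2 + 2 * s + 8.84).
Substitute s = j*2: T(j2) = 0.22422 + 0.021306j.
∠T(j2) = atan2(Im, Re) = atan2(0.021306, 0.22422) = 5.43°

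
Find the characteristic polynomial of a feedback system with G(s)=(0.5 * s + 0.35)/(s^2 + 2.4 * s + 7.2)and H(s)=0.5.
Characteristic poly = G_den * H_den + G_num * H_num = (s^2 + 2.4*s + 7.2) + (0.25*s + 0.175) = s^2 + 2.65*s + 7.375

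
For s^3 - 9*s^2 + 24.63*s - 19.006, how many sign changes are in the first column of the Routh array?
Routh array:
s^3: [1, 24.63]; s^2: [-9, -19.006]; s^1: [22.5182]; s^0: [-19.006]
First column: [1, -9, 22.5182, -19.006]. Sign changes = 3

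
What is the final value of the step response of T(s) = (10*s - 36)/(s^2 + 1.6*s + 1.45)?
FVT: lim_{t→∞} y(t) = lim_{s→0} s*Y(s) where Y(s) = T(s)/s.
= lim_{s→0} T(s) = T(0) = num(0)/den(0) = -36/1.45 = -24.83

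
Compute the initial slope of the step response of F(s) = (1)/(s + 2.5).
IVT: y'(0⁺) = lim_{s→∞} s²·Y(s) = lim_{s→∞} s·F(s).
deg(num) = 0, deg(den) = 1, relative degree = 1, so s·F(s) → (leading num)/(leading den) = 1/1 = 1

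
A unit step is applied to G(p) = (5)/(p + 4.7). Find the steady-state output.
FVT: lim_{t→∞} y(t) = lim_{p→0} p*Y(p) where Y(p) = G(p)/p.
= lim_{p→0} G(p) = G(0) = num(0)/den(0) = 5/4.7 = 1.064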